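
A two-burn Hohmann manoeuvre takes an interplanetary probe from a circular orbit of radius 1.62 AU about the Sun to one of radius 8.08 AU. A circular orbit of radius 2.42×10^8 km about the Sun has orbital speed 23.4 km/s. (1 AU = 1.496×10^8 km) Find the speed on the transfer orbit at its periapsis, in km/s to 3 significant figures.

v = 30.2 km/s

From the circular-orbit relation v² = μ/r at r = 2.42×10^8 km: μ = v²r = (23.4)² × 2.42×10^8 = 1.32510×10^11 km³/s².
In km: r₁ = 1.62 × 1.496×10^8 = 2.42352×10^8 km; r₂ = 8.08 × 1.496×10^8 = 1.208768×10^9 km.
Transfer-ellipse semi-major axis a_t = (r₁ + r₂)/2 = (2.42352×10^8 + 1.208768×10^9)/2 = 7.2556×10^8 km.
The periapsis of the transfer ellipse is at r = 2.42352×10^8 km.
Vis-viva: v = √[μ(2/r − 1/a_t)] = √[1.32510×10^11 × (2/2.42352×10^8 − 1/7.2556×10^8)] = 30.18 km/s.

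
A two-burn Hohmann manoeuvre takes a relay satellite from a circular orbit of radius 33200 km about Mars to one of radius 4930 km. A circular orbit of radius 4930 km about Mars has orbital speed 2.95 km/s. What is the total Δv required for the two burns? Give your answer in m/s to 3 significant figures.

From the circular-orbit relation v² = μ/r at r = 4930 km: μ = v²r = (2.95)² × 4930 = 42903.3 km³/s².
The Hohmann ellipse has a_t = (r₁ + r₂)/2 = 19065 km.
At r₁ the circular-orbit speed is v₁ = √(μ/r₁) = 1.1368 km/s.
Transfer-orbit speed at r₁ (vis-viva equation): v_a = √[μ(2/r₁ − 1/a_t)] = 0.57807 km/s.
First burn Δv₁ = |v_a − v₁| = 0.5587 km/s.
At r₂, v₂ = √(μ/r₂) = 2.9500 km/s.
Transfer-orbit speed at r₂: v_p = √[μ(2/r₂ − 1/a_t)] = 3.8929 km/s.
Second burn Δv₂ = |v₂ − v_p| = 0.9429 km/s.
Total Δv = Δv₁ + Δv₂ = 1.502 km/s.

Δv = 1500 m/s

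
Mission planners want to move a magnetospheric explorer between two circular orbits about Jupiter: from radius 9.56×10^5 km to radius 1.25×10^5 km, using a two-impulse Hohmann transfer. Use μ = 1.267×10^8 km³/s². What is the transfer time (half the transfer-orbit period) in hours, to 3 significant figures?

t = 30.8 hours

Transfer-ellipse semi-major axis a_t = (r₁ + r₂)/2 = (9.560×10^5 + 1.250×10^5)/2 = 5.405×10^5 km.
By Kepler's third law the transfer-orbit period is T = 2π√(a_t³/μ), so t = T/2 = 1.109×10^5 s.
Converting: 1.109×10^5 s ÷ 3600 s/hour = 30.8 hours.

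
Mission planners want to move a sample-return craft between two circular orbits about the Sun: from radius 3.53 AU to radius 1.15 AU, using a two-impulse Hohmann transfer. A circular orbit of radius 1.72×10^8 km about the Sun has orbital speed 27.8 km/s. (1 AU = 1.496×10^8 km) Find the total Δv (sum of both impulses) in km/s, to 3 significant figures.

From the circular-orbit relation v² = μ/r at r = 1.72×10^8 km: μ = v²r = (27.8)² × 1.72×10^8 = 1.32928×10^11 km³/s².
In km: r₁ = 3.53 × 1.496×10^8 = 5.28088×10^8 km; r₂ = 1.15 × 1.496×10^8 = 1.7204×10^8 km.
The Hohmann ellipse has a_t = (r₁ + r₂)/2 = 3.50064×10^8 km.
At r₁ the circular-orbit speed is v₁ = √(μ/r₁) = 15.8656 km/s.
On the transfer ellipse at r₁, vis-viva equation gives v_a = √[μ(2/r₁ − 1/a_t)] = 11.1224 km/s.
First burn Δv₁ = |v_a − v₁| = 4.743 km/s.
At r₂, v₂ = √(μ/r₂) = 27.797 km/s.
Transfer-orbit speed at r₂: v_p = √[μ(2/r₂ − 1/a_t)] = 34.141 km/s.
Second burn Δv₂ = |v₂ − v_p| = 6.344 km/s.
Total Δv = Δv₁ + Δv₂ = 11.09 km/s.

Δv = 11.1 km/s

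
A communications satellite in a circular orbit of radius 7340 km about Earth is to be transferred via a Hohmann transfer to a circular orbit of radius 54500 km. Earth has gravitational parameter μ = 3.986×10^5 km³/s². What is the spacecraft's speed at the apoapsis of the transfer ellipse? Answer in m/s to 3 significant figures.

Semi-major axis of the transfer orbit: a_t = (7340 + 54500)/2 = 30920 km.
The apoapsis of the transfer ellipse is at r = 54500 km.
Applying v² = μ(2/r − 1/a_t): v = 1.318 km/s.

v = 1320 m/s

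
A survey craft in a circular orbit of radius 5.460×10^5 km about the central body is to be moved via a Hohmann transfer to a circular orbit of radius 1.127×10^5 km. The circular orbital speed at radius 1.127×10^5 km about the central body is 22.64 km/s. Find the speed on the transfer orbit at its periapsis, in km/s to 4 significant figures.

From the circular-orbit relation v² = μ/r at r = 1.127×10^5 km: μ = v²r = (22.64)² × 1.127×10^5 = 5.77666×10^7 km³/s².
Transfer-ellipse semi-major axis a_t = (r₁ + r₂)/2 = (5.460×10^5 + 1.127×10^5)/2 = 3.2935×10^5 km.
At periapsis, r = 1.127×10^5 km.
Vis-viva: v = √[μ(2/r − 1/a_t)] = √[5.77666×10^7 × (2/1.127×10^5 − 1/3.2935×10^5)] = 29.15 km/s.

v = 29.15 km/s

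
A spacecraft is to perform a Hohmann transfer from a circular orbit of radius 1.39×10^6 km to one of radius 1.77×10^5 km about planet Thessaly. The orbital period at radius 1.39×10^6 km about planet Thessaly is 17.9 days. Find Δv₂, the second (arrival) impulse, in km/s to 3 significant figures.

From Kepler's third law T² = 4π²r³/μ at r = 1.39×10^6 km, T = 17.9 days = 17.9 × 86400 s = 1.54656×10^6 s: μ = 4π²r³/T² = 4.43272×10^7 km³/s².
Semi-major axis of the transfer orbit: a_t = (1.390×10^6 + 1.770×10^5)/2 = 7.835×10^5 km.
Circular speed at r = 1.770×10^5 km: v_c = √(μ/r) = 15.825 km/s.
Transfer-orbit speed at the same r (vis-viva, a = a_t): v_t = √[μ(2/r − 1/a_t)] = 21.078 km/s.
Δv₂ = |v_t − v_c| = |21.078 − 15.825| = 5.253 km/s.

Δv₂ = 5.25 km/s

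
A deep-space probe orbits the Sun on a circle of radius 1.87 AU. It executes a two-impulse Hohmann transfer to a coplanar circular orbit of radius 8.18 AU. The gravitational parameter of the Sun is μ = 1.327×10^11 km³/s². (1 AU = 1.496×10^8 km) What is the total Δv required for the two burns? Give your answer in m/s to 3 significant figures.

Δv = 10100 m/s

In km: r₁ = 1.87 × 1.496×10^8 = 2.79752×10^8 km; r₂ = 8.18 × 1.496×10^8 = 1.223728×10^9 km.
Transfer-ellipse semi-major axis a_t = (r₁ + r₂)/2 = (2.79752×10^8 + 1.223728×10^9)/2 = 7.5174×10^8 km.
At r₁ the circular-orbit speed is v₁ = √(μ/r₁) = 21.780 km/s.
Transfer-orbit speed at r₁ (vis-viva equation): v_p = √[μ(2/r₁ − 1/a_t)] = 27.788 km/s.
First burn Δv₁ = |v_p − v₁| = 6.008 km/s.
At r₂, v₂ = √(μ/r₂) = 10.4134 km/s.
Transfer-orbit speed at r₂: v_a = √[μ(2/r₂ − 1/a_t)] = 6.35252 km/s.
Second burn Δv₂ = |v₂ − v_a| = 4.061 km/s.
Total Δv = Δv₁ + Δv₂ = 10.07 km/s.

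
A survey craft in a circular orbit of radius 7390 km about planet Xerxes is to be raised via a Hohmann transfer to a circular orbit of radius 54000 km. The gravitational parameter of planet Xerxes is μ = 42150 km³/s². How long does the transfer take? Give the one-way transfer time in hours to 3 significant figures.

Semi-major axis of the transfer orbit: a_t = (7390 + 54000)/2 = 30695 km.
By Kepler's third law the transfer-orbit period is T = 2π√(a_t³/μ), so t = T/2 = 82290 s.
Converting: 82290 s ÷ 3600 s/hour = 22.9 hours.

t = 22.9 hours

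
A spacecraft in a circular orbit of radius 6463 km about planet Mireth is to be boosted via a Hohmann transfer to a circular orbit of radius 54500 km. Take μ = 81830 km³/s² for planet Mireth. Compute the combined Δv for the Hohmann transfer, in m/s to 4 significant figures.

The Hohmann ellipse has a_t = (r₁ + r₂)/2 = 30481.5 km.
Circular speed at r₁: v₁ = √(μ/r₁) = √(81830/6463) = 3.558 km/s.
Transfer-orbit speed at r₁ (v² = μ(2/r − 1/a)): v_p = √[μ(2/r₁ − 1/a_t)] = 4.758 km/s.
First burn Δv₁ = |v_p − v₁| = 1.200 km/s.
At r₂, v₂ = √(μ/r₂) = 1.2253 km/s.
Transfer-orbit speed at r₂: v_a = √[μ(2/r₂ − 1/a_t)] = 0.56423 km/s.
Second burn Δv₂ = |v₂ − v_a| = 0.6611 km/s.
Δv = Δv₁ + Δv₂ = 1.200 + 0.6611 = 1.861 km/s.

Δv = 1861 m/s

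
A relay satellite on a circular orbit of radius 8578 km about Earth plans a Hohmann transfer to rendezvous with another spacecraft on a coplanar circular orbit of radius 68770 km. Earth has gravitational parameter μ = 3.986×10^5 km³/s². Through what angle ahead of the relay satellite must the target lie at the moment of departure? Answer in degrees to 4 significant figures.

φ = 104.1°

The Hohmann ellipse has a_t = (r₁ + r₂)/2 = 38674 km.
Transfer time t = π√(a_t³/μ) = 37845 s.
The target's mean motion on its circular orbit is ω₂ = √(μ/r₂³) = 3.5008×10^-5 rad/s.
Angle swept by the target during transfer: ω₂·t = 1.3249 rad = 75.91°.
The relay satellite traverses 180° on the transfer ellipse, so the target must lead by 180° − 75.91° = 104.1°.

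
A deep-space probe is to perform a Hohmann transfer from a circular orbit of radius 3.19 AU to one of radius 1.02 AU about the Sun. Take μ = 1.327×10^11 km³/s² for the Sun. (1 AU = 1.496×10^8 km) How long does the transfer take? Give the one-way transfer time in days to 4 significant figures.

In km: r₁ = 3.19 × 1.496×10^8 = 4.77224×10^8 km; r₂ = 1.02 × 1.496×10^8 = 1.52592×10^8 km.
The Hohmann ellipse has a_t = (r₁ + r₂)/2 = 3.14908×10^8 km.
Transfer time t = π√(a_t³/μ) = π√((3.14908×10^8)³ / 1.327×10^11) = 4.819×10^7 s.
Converting: 4.819×10^7 s ÷ 86400 s/day = 557.8 days.

t = 557.8 days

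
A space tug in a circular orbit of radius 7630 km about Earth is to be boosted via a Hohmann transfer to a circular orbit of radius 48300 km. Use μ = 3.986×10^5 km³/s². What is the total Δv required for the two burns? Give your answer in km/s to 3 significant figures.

Δv = 3.64 km/s

Semi-major axis of the transfer orbit: a_t = (7630 + 48300)/2 = 27965 km.
Circular speed at r₁: v₁ = √(μ/r₁) = √(3.986×10^5/7630) = 7.228 km/s.
Transfer-orbit speed at r₁ (vis-viva equation): v_p = √[μ(2/r₁ − 1/a_t)] = 9.499 km/s.
First burn Δv₁ = |v_p − v₁| = 2.271 km/s.
Circular speed at r₂: v₂ = √(μ/r₂) = 2.873 km/s.
Transfer-orbit speed at r₂: v_a = √[μ(2/r₂ − 1/a_t)] = 1.501 km/s.
Second burn Δv₂ = |v₂ − v_a| = 1.372 km/s.
Δv = Δv₁ + Δv₂ = 2.271 + 1.372 = 3.643 km/s.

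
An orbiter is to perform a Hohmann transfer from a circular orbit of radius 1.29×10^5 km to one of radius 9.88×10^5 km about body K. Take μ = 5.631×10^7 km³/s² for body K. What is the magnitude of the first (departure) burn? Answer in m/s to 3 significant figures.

Δv₁ = 6900 m/s

The Hohmann ellipse has a_t = (r₁ + r₂)/2 = 5.585×10^5 km.
Circular speed at r = 1.290×10^5 km: v_c = √(μ/r) = 20.8929 km/s.
Transfer-orbit speed at the same r (vis-viva, a = a_t): v_t = √[μ(2/r − 1/a_t)] = 27.7885 km/s.
Δv₁ = |v_t − v_c| = |27.7885 − 20.8929| = 6.896 km/s.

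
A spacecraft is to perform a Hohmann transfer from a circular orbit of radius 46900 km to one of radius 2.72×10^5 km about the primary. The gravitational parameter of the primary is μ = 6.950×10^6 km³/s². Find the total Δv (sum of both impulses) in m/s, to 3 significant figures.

Δv = 6040 m/s

Transfer-ellipse semi-major axis a_t = (r₁ + r₂)/2 = (46900 + 2.720×10^5)/2 = 1.5945×10^5 km.
Circular speed at r₁: v₁ = √(μ/r₁) = √(6.950×10^6/46900) = 12.173 km/s.
On the transfer ellipse at r₁, vis-viva gives v_p = √[μ(2/r₁ − 1/a_t)] = 15.899 km/s.
First burn Δv₁ = |v_p − v₁| = 3.726 km/s.
At r₂, v₂ = √(μ/r₂) = 5.0548 km/s.
Transfer-orbit speed at r₂: v_a = √[μ(2/r₂ − 1/a_t)] = 2.7415 km/s.
Second burn Δv₂ = |v₂ − v_a| = 2.313 km/s.
Total Δv = Δv₁ + Δv₂ = 6.039 km/s.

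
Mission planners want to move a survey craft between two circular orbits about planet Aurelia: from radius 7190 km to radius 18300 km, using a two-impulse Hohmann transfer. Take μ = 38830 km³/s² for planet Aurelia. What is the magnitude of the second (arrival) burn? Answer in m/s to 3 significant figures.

Semi-major axis of the transfer orbit: a_t = (7190 + 18300)/2 = 12745 km.
On the circular orbit at r = 18300 km, v_c = √(μ/r) = 1.4567 km/s.
Vis-viva on the transfer ellipse at r = 18300 km gives v_t = √[μ(2/r − 1/a_t)] = 1.0941 km/s.
Δv₂ = |v_t − v_c| = |1.0941 − 1.4567| = 0.3626 km/s.

Δv₂ = 363 m/s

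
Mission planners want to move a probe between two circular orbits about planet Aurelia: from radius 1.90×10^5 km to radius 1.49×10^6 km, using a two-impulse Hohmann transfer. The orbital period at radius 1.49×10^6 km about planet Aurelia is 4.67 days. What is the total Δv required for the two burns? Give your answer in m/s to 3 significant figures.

From Kepler's third law T² = 4π²r³/μ at r = 1.49×10^6 km, T = 4.67 days = 4.67 × 86400 s = 4.03488×10^5 s: μ = 4π²r³/T² = 8.02153×10^8 km³/s².
Semi-major axis of the transfer orbit: a_t = (1.900×10^5 + 1.490×10^6)/2 = 8.400×10^5 km.
Circular speed at r₁: v₁ = √(μ/r₁) = √(8.02153×10^8/1.900×10^5) = 64.98 km/s.
Transfer-orbit speed at r₁ (v² = μ(2/r − 1/a)): v_p = √[μ(2/r₁ − 1/a_t)] = 86.54 km/s.
First burn Δv₁ = |v_p − v₁| = 21.56 km/s.
At r₂, v₂ = √(μ/r₂) = 23.203 km/s.
Transfer-orbit speed at r₂: v_a = √[μ(2/r₂ − 1/a_t)] = 11.035 km/s.
Second burn Δv₂ = |v₂ − v_a| = 12.17 km/s.
Total Δv = Δv₁ + Δv₂ = 33.73 km/s.

Δv = 33700 m/s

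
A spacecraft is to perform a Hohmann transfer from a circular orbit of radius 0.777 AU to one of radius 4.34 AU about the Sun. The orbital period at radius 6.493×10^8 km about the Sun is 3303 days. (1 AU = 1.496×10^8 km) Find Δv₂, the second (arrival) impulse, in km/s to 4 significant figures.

Δv₂ = 6.418 km/s

From Kepler's third law T² = 4π²r³/μ at r = 6.493×10^8 km, T = 3303 days = 3303 × 86400 s = 2.853792×10^8 s: μ = 4π²r³/T² = 1.32694×10^11 km³/s².
In km: r₁ = 0.777 × 1.496×10^8 = 1.162392×10^8 km; r₂ = 4.34 × 1.496×10^8 = 6.49264×10^8 km.
The Hohmann ellipse has a_t = (r₁ + r₂)/2 = 3.827516×10^8 km.
On the circular orbit at r = 6.49264×10^8 km, v_c = √(μ/r) = 14.296 km/s.
Vis-viva on the transfer ellipse at r = 6.49264×10^8 km gives v_t = √[μ(2/r − 1/a_t)] = 7.8783 km/s.
Δv₂ = |v_t − v_c| = |7.8783 − 14.296| = 6.418 km/s.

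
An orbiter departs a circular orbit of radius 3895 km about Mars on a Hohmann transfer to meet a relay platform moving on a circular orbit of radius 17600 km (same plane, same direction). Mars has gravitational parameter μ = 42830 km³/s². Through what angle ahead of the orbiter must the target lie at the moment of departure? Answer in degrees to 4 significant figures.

The Hohmann ellipse has a_t = (r₁ + r₂)/2 = 10747.5 km.
The half-period of the transfer ellipse is t = π√(a_t³/μ) = 16910 s.
Target angular speed ω₂ = √(μ/r₂³) = 8.863×10^-5 rad/s.
Angle swept by the target during transfer: ω₂·t = 1.499 rad = 85.89°.
The orbiter traverses 180° on the transfer ellipse, so the target must lead by 180° − 85.89° = 94.11°.

φ = 94.11°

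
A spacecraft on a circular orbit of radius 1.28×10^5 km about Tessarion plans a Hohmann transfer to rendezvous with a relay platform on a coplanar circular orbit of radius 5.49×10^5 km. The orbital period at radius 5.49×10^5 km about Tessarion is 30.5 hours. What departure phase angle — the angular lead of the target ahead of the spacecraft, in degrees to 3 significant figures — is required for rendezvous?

From Kepler's third law T² = 4π²r³/μ at r = 5.49×10^5 km, T = 30.5 hours = 30.5 × 3600 s = 1.098×10^5 s: μ = 4π²r³/T² = 5.41841×10^8 km³/s².
Transfer-ellipse semi-major axis a_t = (r₁ + r₂)/2 = (1.280×10^5 + 5.490×10^5)/2 = 3.385×10^5 km.
Transfer time t = π√(a_t³/μ) = 26580 s.
The target's mean motion on its circular orbit is ω₂ = √(μ/r₂³) = 5.722×10^-5 rad/s.
Angle swept by the target during transfer: ω₂·t = 1.521 rad = 87.147°.
The spacecraft traverses 180° on the transfer ellipse, so the target must lead by 180° − 87.147° = 92.9°.

φ = 92.9°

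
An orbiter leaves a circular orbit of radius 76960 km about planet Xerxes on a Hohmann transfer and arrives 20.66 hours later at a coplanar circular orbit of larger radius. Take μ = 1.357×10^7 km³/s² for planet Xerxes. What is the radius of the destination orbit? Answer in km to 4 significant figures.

r₂ = 3.164×10^5 km

Transfer time t = 20.66 hours = 74376 s, and t = π√(a_t³/μ).
So a_t = (μ t²/π²)^(1/3) = (1.357×10^7 × (74376)² / π²)^(1/3) = 1.9666×10^5 km.
Since a_t = (r₁ + r₂)/2, r₂ = 2a_t − r₁ = 2×1.9666×10^5 − 76960 = 3.1636×10^5 km.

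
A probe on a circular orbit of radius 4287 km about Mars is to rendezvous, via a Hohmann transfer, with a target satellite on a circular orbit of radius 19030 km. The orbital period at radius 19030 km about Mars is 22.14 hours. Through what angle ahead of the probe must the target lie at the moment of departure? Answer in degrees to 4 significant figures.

From Kepler's third law T² = 4π²r³/μ at r = 19030 km, T = 22.14 hours = 22.14 × 3600 s = 79704 s: μ = 4π²r³/T² = 42826.8 km³/s².
The Hohmann ellipse has a_t = (r₁ + r₂)/2 = 11658.5 km.
Transfer time t = π√(a_t³/μ) = 19109.8 s.
The target's mean motion on its circular orbit is ω₂ = √(μ/r₂³) = 7.88315×10^-5 rad/s.
Angle swept by the target during transfer: ω₂·t = 1.50645 rad = 86.31°.
The probe traverses 180° on the transfer ellipse, so the target must lead by 180° − 86.31° = 93.69°.

φ = 93.69°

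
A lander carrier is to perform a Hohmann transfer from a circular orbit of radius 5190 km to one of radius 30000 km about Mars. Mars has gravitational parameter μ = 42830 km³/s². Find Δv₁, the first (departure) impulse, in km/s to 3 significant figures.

The Hohmann ellipse has a_t = (r₁ + r₂)/2 = 17595 km.
On the circular orbit at r = 5190 km, v_c = √(μ/r) = 2.8727 km/s.
Transfer-orbit speed at the same r (vis-viva, a = a_t): v_t = √[μ(2/r − 1/a_t)] = 3.7511 km/s.
Δv₁ = |v_t − v_c| = |3.7511 − 2.8727| = 0.8784 km/s.

Δv₁ = 0.878 km/s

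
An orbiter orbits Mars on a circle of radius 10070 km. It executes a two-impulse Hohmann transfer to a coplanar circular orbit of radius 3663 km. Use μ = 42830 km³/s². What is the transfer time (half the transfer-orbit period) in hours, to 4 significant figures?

t = 2.399 hours

Transfer-ellipse semi-major axis a_t = (r₁ + r₂)/2 = (10070 + 3663)/2 = 6866.5 km.
Half the transfer-orbit period gives t = π√(a_t³/μ) = 8637 s.
Converting: 8637 s ÷ 3600 s/hour = 2.399 hours.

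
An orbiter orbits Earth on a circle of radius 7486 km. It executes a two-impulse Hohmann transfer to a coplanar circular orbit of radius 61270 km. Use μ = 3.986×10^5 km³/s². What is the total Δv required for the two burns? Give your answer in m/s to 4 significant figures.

Δv = 3805 m/s

Semi-major axis of the transfer orbit: a_t = (7486 + 61270)/2 = 34378 km.
Circular speed at r₁: v₁ = √(μ/r₁) = √(3.986×10^5/7486) = 7.297 km/s.
On the transfer ellipse at r₁, vis-viva equation gives v_p = √[μ(2/r₁ − 1/a_t)] = 9.742 km/s.
First burn Δv₁ = |v_p − v₁| = 2.445 km/s.
Circular speed at r₂: v₂ = √(μ/r₂) = 2.5506 km/s.
Transfer-orbit speed at r₂: v_a = √[μ(2/r₂ − 1/a_t)] = 1.1902 km/s.
Second burn Δv₂ = |v₂ − v_a| = 1.360 km/s.
Δv = Δv₁ + Δv₂ = 2.445 + 1.360 = 3.805 km/s.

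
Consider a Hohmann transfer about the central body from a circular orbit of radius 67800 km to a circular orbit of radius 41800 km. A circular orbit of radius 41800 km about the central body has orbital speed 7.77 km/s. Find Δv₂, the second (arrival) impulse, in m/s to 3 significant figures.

From the circular-orbit relation v² = μ/r at r = 41800 km: μ = v²r = (7.77)² × 41800 = 2.52359×10^6 km³/s².
The Hohmann ellipse has a_t = (r₁ + r₂)/2 = 54800 km.
Circular speed at r = 41800 km: v_c = √(μ/r) = 7.7700 km/s.
Transfer-orbit speed at the same r (vis-viva, a = a_t): v_t = √[μ(2/r − 1/a_t)] = 8.6426 km/s.
Δv₂ = |v_t − v_c| = |8.6426 − 7.7700| = 0.8726 km/s.

Δv₂ = 873 m/s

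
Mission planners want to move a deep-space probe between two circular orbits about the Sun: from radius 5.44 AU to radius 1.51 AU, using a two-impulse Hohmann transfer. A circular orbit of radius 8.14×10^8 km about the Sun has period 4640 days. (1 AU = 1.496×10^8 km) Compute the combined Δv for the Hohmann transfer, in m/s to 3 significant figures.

Δv = 10400 m/s

From Kepler's third law T² = 4π²r³/μ at r = 8.14×10^8 km, T = 4640 days = 4640 × 86400 s = 4.00896×10^8 s: μ = 4π²r³/T² = 1.32486×10^11 km³/s².
In km: r₁ = 5.44 × 1.496×10^8 = 8.13824×10^8 km; r₂ = 1.51 × 1.496×10^8 = 2.25896×10^8 km.
Transfer-ellipse semi-major axis a_t = (r₁ + r₂)/2 = (8.13824×10^8 + 2.25896×10^8)/2 = 5.1986×10^8 km.
Circular speed at r₁: v₁ = √(μ/r₁) = √(1.32486×10^11/8.13824×10^8) = 12.759 km/s.
On the transfer ellipse at r₁, vis-viva gives v_a = √[μ(2/r₁ − 1/a_t)] = 8.4107 km/s.
First burn Δv₁ = |v_a − v₁| = 4.348 km/s.
At r₂, v₂ = √(μ/r₂) = 24.218 km/s.
Transfer-orbit speed at r₂: v_p = √[μ(2/r₂ − 1/a_t)] = 30.301 km/s.
Second burn Δv₂ = |v₂ − v_p| = 6.083 km/s.
Total Δv = Δv₁ + Δv₂ = 10.43 km/s.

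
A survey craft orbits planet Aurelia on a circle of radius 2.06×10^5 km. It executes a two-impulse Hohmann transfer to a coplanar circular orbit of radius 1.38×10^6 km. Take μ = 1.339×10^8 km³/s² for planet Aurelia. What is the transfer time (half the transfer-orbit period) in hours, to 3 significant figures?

t = 53.3 hours

Semi-major axis of the transfer orbit: a_t = (2.060×10^5 + 1.380×10^6)/2 = 7.930×10^5 km.
By Kepler's third law the transfer-orbit period is T = 2π√(a_t³/μ), so t = T/2 = 1.9172×10^5 s.
Converting: 1.9172×10^5 s ÷ 3600 s/hour = 53.3 hours.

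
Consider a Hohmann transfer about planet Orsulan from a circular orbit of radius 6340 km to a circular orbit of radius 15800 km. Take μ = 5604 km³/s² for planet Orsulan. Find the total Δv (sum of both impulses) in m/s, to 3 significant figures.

Semi-major axis of the transfer orbit: a_t = (6340 + 15800)/2 = 11070 km.
Circular speed at r₁: v₁ = √(μ/r₁) = √(5604/6340) = 0.940166 km/s.
On the transfer ellipse at r₁, vis-viva equation gives v_p = √[μ(2/r₁ − 1/a_t)] = 1.12321 km/s.
First burn Δv₁ = |v_p − v₁| = 0.18304 km/s.
At r₂, v₂ = √(μ/r₂) = 0.59555 km/s.
Transfer-orbit speed at r₂: v_a = √[μ(2/r₂ − 1/a_t)] = 0.45070 km/s.
Second burn Δv₂ = |v₂ − v_a| = 0.14485 km/s.
Δv = Δv₁ + Δv₂ = 0.18304 + 0.14485 = 0.3279 km/s.

Δv = 328 m/s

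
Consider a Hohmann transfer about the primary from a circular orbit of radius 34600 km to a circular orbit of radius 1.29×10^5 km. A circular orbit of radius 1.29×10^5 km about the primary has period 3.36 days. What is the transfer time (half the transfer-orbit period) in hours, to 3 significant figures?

From Kepler's third law T² = 4π²r³/μ at r = 1.29×10^5 km, T = 3.36 days = 3.36 × 86400 s = 2.90304×10^5 s: μ = 4π²r³/T² = 1.00559×10^6 km³/s².
Transfer-ellipse semi-major axis a_t = (r₁ + r₂)/2 = (34600 + 1.290×10^5)/2 = 81800 km.
By Kepler's third law the transfer-orbit period is T = 2π√(a_t³/μ), so t = T/2 = 73290 s.
Converting: 73290 s ÷ 3600 s/hour = 20.4 hours.

t = 20.4 hours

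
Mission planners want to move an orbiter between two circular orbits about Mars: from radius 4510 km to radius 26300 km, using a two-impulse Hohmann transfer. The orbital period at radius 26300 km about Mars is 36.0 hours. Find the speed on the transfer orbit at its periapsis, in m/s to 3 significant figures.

v = 4020 m/s

From Kepler's third law T² = 4π²r³/μ at r = 26300 km, T = 36.0 hours = 36.0 × 3600 s = 1.296×10^5 s: μ = 4π²r³/T² = 42758.0 km³/s².
The Hohmann ellipse has a_t = (r₁ + r₂)/2 = 15405 km.
At periapsis, r = 4510 km.
From the vis-viva equation, v = √[μ(2/r − 1/a_t)] = 4.023 km/s.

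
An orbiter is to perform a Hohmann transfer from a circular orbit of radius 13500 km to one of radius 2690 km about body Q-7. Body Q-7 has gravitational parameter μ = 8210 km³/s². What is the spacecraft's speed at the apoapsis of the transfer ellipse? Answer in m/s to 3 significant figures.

The Hohmann ellipse has a_t = (r₁ + r₂)/2 = 8095 km.
At apoapsis, r = 13500 km.
From the vis-viva equation, v = √[μ(2/r − 1/a_t)] = 0.4495 km/s.

v = 450 m/s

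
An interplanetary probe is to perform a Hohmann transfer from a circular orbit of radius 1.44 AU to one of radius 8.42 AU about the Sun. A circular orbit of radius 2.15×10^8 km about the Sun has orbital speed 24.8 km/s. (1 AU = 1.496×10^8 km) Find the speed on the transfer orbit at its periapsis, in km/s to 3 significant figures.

v = 32.4 km/s

From the circular-orbit relation v² = μ/r at r = 2.15×10^8 km: μ = v²r = (24.8)² × 2.15×10^8 = 1.32234×10^11 km³/s².
In km: r₁ = 1.44 × 1.496×10^8 = 2.15424×10^8 km; r₂ = 8.42 × 1.496×10^8 = 1.259632×10^9 km.
Semi-major axis of the transfer orbit: a_t = (2.15424×10^8 + 1.259632×10^9)/2 = 7.37528×10^8 km.
The periapsis of the transfer ellipse is at r = 2.15424×10^8 km.
Vis-viva: v = √[μ(2/r − 1/a_t)] = √[1.32234×10^11 × (2/2.15424×10^8 − 1/7.37528×10^8)] = 32.38 km/s.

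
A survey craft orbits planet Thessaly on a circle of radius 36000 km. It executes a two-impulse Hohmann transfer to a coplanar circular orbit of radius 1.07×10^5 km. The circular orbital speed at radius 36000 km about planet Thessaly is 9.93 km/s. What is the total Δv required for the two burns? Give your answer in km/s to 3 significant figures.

Δv = 3.89 km/s

From the circular-orbit relation v² = μ/r at r = 36000 km: μ = v²r = (9.93)² × 36000 = 3.54978×10^6 km³/s².
Semi-major axis of the transfer orbit: a_t = (36000 + 1.070×10^5)/2 = 71500 km.
At r₁ the circular-orbit speed is v₁ = √(μ/r₁) = 9.93000 km/s.
On the transfer ellipse at r₁, v² = μ(2/r − 1/a) gives v_p = √[μ(2/r₁ − 1/a_t)] = 12.1475 km/s.
First burn Δv₁ = |v_p − v₁| = 2.2175 km/s.
At r₂, v₂ = √(μ/r₂) = 5.7598 km/s.
Transfer-orbit speed at r₂: v_a = √[μ(2/r₂ − 1/a_t)] = 4.0870 km/s.
Second burn Δv₂ = |v₂ − v_a| = 1.6728 km/s.
Δv = Δv₁ + Δv₂ = 2.2175 + 1.6728 = 3.890 km/s.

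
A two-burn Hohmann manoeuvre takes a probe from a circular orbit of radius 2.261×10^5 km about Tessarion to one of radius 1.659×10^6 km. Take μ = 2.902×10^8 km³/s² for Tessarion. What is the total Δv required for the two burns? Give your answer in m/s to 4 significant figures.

Transfer-ellipse semi-major axis a_t = (r₁ + r₂)/2 = (2.261×10^5 + 1.659×10^6)/2 = 9.4255×10^5 km.
Circular speed at r₁: v₁ = √(μ/r₁) = √(2.902×10^8/2.261×10^5) = 35.83 km/s.
Transfer-orbit speed at r₁ (vis-viva equation): v_p = √[μ(2/r₁ − 1/a_t)] = 47.53 km/s.
First burn Δv₁ = |v_p − v₁| = 11.70 km/s.
Circular speed at r₂: v₂ = √(μ/r₂) = 13.226 km/s.
Transfer-orbit speed at r₂: v_a = √[μ(2/r₂ − 1/a_t)] = 6.4777 km/s.
Second burn Δv₂ = |v₂ − v_a| = 6.748 km/s.
Δv = Δv₁ + Δv₂ = 11.70 + 6.748 = 18.45 km/s.

Δv = 18450 m/s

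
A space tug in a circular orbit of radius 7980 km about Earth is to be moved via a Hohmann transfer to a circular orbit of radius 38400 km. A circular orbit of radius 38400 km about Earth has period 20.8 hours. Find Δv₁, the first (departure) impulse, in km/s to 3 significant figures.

Δv₁ = 2.03 km/s

From Kepler's third law T² = 4π²r³/μ at r = 38400 km, T = 20.8 hours = 20.8 × 3600 s = 74880 s: μ = 4π²r³/T² = 3.98678×10^5 km³/s².
The Hohmann ellipse has a_t = (r₁ + r₂)/2 = 23190 km.
Circular speed at r = 7980 km: v_c = √(μ/r) = 7.068 km/s.
Transfer-orbit speed at the same r (vis-viva, a = a_t): v_t = √[μ(2/r − 1/a_t)] = 9.095 km/s.
Δv₁ = |v_t − v_c| = |9.095 − 7.068| = 2.027 km/s.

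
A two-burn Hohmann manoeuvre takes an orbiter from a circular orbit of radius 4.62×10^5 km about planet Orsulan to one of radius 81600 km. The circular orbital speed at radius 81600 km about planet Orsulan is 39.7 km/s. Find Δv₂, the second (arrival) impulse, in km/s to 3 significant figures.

Δv₂ = 12.1 km/s

From the circular-orbit relation v² = μ/r at r = 81600 km: μ = v²r = (39.7)² × 81600 = 1.28609×10^8 km³/s².
Semi-major axis of the transfer orbit: a_t = (4.620×10^5 + 81600)/2 = 2.718×10^5 km.
On the circular orbit at r = 81600 km, v_c = √(μ/r) = 39.70 km/s.
Transfer-orbit speed at the same r (vis-viva, a = a_t): v_t = √[μ(2/r − 1/a_t)] = 51.76 km/s.
Δv₂ = |v_t − v_c| = |51.76 − 39.70| = 12.06 km/s.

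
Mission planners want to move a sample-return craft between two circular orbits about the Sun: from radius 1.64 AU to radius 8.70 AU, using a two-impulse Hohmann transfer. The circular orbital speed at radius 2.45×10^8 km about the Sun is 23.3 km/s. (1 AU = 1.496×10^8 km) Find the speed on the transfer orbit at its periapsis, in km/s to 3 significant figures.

v = 30.2 km/s

From the circular-orbit relation v² = μ/r at r = 2.45×10^8 km: μ = v²r = (23.3)² × 2.45×10^8 = 1.33008×10^11 km³/s².
In km: r₁ = 1.64 × 1.496×10^8 = 2.45344×10^8 km; r₂ = 8.70 × 1.496×10^8 = 1.30152×10^9 km.
The Hohmann ellipse has a_t = (r₁ + r₂)/2 = 7.73432×10^8 km.
The periapsis of the transfer ellipse is at r = 2.45344×10^8 km.
Vis-viva: v = √[μ(2/r − 1/a_t)] = √[1.33008×10^11 × (2/2.45344×10^8 − 1/7.73432×10^8)] = 30.20 km/s.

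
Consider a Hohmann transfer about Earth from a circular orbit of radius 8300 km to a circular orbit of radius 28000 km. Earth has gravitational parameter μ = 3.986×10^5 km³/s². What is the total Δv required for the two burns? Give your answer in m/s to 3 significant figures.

Transfer-ellipse semi-major axis a_t = (r₁ + r₂)/2 = (8300 + 28000)/2 = 18150 km.
At r₁ the circular-orbit speed is v₁ = √(μ/r₁) = 6.930 km/s.
Transfer-orbit speed at r₁ (vis-viva): v_p = √[μ(2/r₁ − 1/a_t)] = 8.607 km/s.
First burn Δv₁ = |v_p − v₁| = 1.677 km/s.
At r₂, v₂ = √(μ/r₂) = 3.773 km/s.
Transfer-orbit speed at r₂: v_a = √[μ(2/r₂ − 1/a_t)] = 2.551 km/s.
Second burn Δv₂ = |v₂ − v_a| = 1.222 km/s.
Total Δv = Δv₁ + Δv₂ = 2.899 km/s.

Δv = 2900 m/s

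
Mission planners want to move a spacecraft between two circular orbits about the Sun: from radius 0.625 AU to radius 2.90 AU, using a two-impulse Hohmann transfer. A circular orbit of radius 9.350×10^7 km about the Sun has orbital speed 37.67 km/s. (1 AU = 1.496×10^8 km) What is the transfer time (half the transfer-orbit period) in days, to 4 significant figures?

t = 427.4 days

From the circular-orbit relation v² = μ/r at r = 9.350×10^7 km: μ = v²r = (37.67)² × 9.350×10^7 = 1.32679×10^11 km³/s².
In km: r₁ = 0.625 × 1.496×10^8 = 9.350×10^7 km; r₂ = 2.90 × 1.496×10^8 = 4.3384×10^8 km.
The Hohmann ellipse has a_t = (r₁ + r₂)/2 = 2.6367×10^8 km.
Transfer time t = π√(a_t³/μ) = π√((2.6367×10^8)³ / 1.32679×10^11) = 3.693×10^7 s.
Converting: 3.693×10^7 s ÷ 86400 s/day = 427.4 days.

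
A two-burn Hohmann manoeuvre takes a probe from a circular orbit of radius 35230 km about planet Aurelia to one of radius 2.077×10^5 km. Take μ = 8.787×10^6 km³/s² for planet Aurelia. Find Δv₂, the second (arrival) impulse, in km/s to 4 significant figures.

Δv₂ = 3.001 km/s

Transfer-ellipse semi-major axis a_t = (r₁ + r₂)/2 = (35230 + 2.077×10^5)/2 = 1.21465×10^5 km.
On the circular orbit at r = 2.077×10^5 km, v_c = √(μ/r) = 6.504 km/s.
Transfer-orbit speed at the same r (vis-viva, a = a_t): v_t = √[μ(2/r − 1/a_t)] = 3.503 km/s.
Δv₂ = |v_t − v_c| = |3.503 − 6.504| = 3.001 km/s.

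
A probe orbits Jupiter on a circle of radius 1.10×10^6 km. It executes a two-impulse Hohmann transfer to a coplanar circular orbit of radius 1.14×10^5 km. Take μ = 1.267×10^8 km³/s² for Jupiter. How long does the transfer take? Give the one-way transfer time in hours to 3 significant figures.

t = 36.7 hours

Transfer-ellipse semi-major axis a_t = (r₁ + r₂)/2 = (1.100×10^6 + 1.140×10^5)/2 = 6.070×10^5 km.
Half the transfer-orbit period gives t = π√(a_t³/μ) = 1.320×10^5 s.
Converting: 1.320×10^5 s ÷ 3600 s/hour = 36.7 hours.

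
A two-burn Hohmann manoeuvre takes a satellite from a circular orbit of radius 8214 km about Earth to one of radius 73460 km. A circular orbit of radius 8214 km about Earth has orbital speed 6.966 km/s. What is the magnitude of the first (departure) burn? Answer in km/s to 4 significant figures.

From the circular-orbit relation v² = μ/r at r = 8214 km: μ = v²r = (6.966)² × 8214 = 3.98586×10^5 km³/s².
Semi-major axis of the transfer orbit: a_t = (8214 + 73460)/2 = 40837 km.
On the circular orbit at r = 8214 km, v_c = √(μ/r) = 6.966 km/s.
Transfer-orbit speed at the same r (vis-viva, a = a_t): v_t = √[μ(2/r − 1/a_t)] = 9.343 km/s.
Δv₁ = |v_t − v_c| = |9.343 − 6.966| = 2.377 km/s.

Δv₁ = 2.377 km/s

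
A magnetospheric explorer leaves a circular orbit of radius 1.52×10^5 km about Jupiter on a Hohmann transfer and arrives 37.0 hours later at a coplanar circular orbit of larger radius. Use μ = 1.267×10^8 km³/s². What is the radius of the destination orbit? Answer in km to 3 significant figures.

r₂ = 1.07×10^6 km

Transfer time t = 37.0 hours = 1.332×10^5 s, and t = π√(a_t³/μ).
So a_t = (μ t²/π²)^(1/3) = (1.267×10^8 × (1.332×10^5)² / π²)^(1/3) = 6.1070×10^5 km.
Since a_t = (r₁ + r₂)/2, r₂ = 2a_t − r₁ = 2×6.1070×10^5 − 1.520×10^5 = 1.0694×10^6 km.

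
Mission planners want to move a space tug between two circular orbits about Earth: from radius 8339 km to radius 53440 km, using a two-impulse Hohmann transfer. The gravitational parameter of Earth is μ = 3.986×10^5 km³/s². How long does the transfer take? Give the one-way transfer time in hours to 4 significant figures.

Semi-major axis of the transfer orbit: a_t = (8339 + 53440)/2 = 30889.5 km.
Half the transfer-orbit period gives t = π√(a_t³/μ) = 27015 s.
Converting: 27015 s ÷ 3600 s/hour = 7.504 hours.

t = 7.504 hours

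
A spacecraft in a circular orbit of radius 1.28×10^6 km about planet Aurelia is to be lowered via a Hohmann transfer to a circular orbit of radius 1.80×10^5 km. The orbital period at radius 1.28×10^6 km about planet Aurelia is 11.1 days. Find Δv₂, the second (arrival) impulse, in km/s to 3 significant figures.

From Kepler's third law T² = 4π²r³/μ at r = 1.28×10^6 km, T = 11.1 days = 11.1 × 86400 s = 9.5904×10^5 s: μ = 4π²r³/T² = 9.00153×10^7 km³/s².
Semi-major axis of the transfer orbit: a_t = (1.280×10^6 + 1.800×10^5)/2 = 7.300×10^5 km.
Circular speed at r = 1.800×10^5 km: v_c = √(μ/r) = 22.363 km/s.
Transfer-orbit speed at the same r (vis-viva, a = a_t): v_t = √[μ(2/r − 1/a_t)] = 29.612 km/s.
Δv₂ = |v_t − v_c| = |29.612 − 22.363| = 7.249 km/s.

Δv₂ = 7.25 km/s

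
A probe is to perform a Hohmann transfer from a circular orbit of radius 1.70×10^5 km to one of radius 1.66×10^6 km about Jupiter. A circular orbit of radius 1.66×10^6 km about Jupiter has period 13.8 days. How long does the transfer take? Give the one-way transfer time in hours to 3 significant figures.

From Kepler's third law T² = 4π²r³/μ at r = 1.66×10^6 km, T = 13.8 days = 13.8 × 86400 s = 1.19232×10^6 s: μ = 4π²r³/T² = 1.27028×10^8 km³/s².
Transfer-ellipse semi-major axis a_t = (r₁ + r₂)/2 = (1.700×10^5 + 1.660×10^6)/2 = 9.150×10^5 km.
Transfer time t = π√(a_t³/μ) = π√((9.150×10^5)³ / 1.27028×10^8) = 2.440×10^5 s.
Converting: 2.440×10^5 s ÷ 3600 s/hour = 67.8 hours.

t = 67.8 hours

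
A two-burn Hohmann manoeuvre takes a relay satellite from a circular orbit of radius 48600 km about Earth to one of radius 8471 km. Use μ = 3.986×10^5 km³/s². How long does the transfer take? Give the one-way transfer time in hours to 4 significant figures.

Semi-major axis of the transfer orbit: a_t = (48600 + 8471)/2 = 28535.5 km.
Half the transfer-orbit period gives t = π√(a_t³/μ) = 23986 s.
Converting: 23986 s ÷ 3600 s/hour = 6.663 hours.

t = 6.663 hours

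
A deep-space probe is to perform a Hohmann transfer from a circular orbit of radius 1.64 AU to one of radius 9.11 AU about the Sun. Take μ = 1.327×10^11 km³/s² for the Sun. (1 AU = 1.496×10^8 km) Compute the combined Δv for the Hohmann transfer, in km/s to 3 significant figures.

In km: r₁ = 1.64 × 1.496×10^8 = 2.45344×10^8 km; r₂ = 9.11 × 1.496×10^8 = 1.362856×10^9 km.
The Hohmann ellipse has a_t = (r₁ + r₂)/2 = 8.041×10^8 km.
Circular speed at r₁: v₁ = √(μ/r₁) = √(1.327×10^11/2.45344×10^8) = 23.2567 km/s.
Transfer-orbit speed at r₁ (vis-viva equation): v_p = √[μ(2/r₁ − 1/a_t)] = 30.2773 km/s.
First burn Δv₁ = |v_p − v₁| = 7.021 km/s.
Circular speed at r₂: v₂ = √(μ/r₂) = 9.868 km/s.
Transfer-orbit speed at r₂: v_a = √[μ(2/r₂ − 1/a_t)] = 5.451 km/s.
Second burn Δv₂ = |v₂ − v_a| = 4.417 km/s.
Total Δv = Δv₁ + Δv₂ = 11.44 km/s.

Δv = 11.4 km/s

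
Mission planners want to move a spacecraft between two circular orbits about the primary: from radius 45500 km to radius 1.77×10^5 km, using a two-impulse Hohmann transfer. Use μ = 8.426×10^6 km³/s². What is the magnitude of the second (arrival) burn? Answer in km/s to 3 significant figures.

Semi-major axis of the transfer orbit: a_t = (45500 + 1.770×10^5)/2 = 1.1125×10^5 km.
On the circular orbit at r = 1.770×10^5 km, v_c = √(μ/r) = 6.8996 km/s.
Vis-viva on the transfer ellipse at r = 1.770×10^5 km gives v_t = √[μ(2/r − 1/a_t)] = 4.4124 km/s.
Δv₂ = |v_t − v_c| = |4.4124 − 6.8996| = 2.487 km/s.

Δv₂ = 2.49 km/s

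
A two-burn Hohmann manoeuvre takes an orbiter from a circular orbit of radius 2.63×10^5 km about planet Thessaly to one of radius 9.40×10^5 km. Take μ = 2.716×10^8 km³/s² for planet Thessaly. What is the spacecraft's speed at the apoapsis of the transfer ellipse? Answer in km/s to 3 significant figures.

v = 11.2 km/s

Semi-major axis of the transfer orbit: a_t = (2.630×10^5 + 9.400×10^5)/2 = 6.015×10^5 km.
At apoapsis, r = 9.400×10^5 km.
Vis-viva: v = √[μ(2/r − 1/a_t)] = √[2.716×10^8 × (2/9.400×10^5 − 1/6.015×10^5)] = 11.24 km/s.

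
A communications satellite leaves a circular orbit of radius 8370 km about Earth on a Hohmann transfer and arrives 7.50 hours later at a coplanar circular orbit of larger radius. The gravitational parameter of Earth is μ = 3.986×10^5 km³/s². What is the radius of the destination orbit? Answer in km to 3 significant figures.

r₂ = 53400 km

Transfer time t = 7.50 hours = 27000 s, and t = π√(a_t³/μ).
So a_t = (μ t²/π²)^(1/3) = (3.986×10^5 × (27000)² / π²)^(1/3) = 30878 km.
Since a_t = (r₁ + r₂)/2, r₂ = 2a_t − r₁ = 2×30878 − 8370 = 53386 km.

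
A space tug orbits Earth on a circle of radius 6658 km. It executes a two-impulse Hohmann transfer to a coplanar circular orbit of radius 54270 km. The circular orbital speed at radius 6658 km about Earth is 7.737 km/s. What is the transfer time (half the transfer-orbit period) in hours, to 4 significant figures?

From the circular-orbit relation v² = μ/r at r = 6658 km: μ = v²r = (7.737)² × 6658 = 3.98556×10^5 km³/s².
Semi-major axis of the transfer orbit: a_t = (6658 + 54270)/2 = 30464 km.
By Kepler's third law the transfer-orbit period is T = 2π√(a_t³/μ), so t = T/2 = 26460 s.
Converting: 26460 s ÷ 3600 s/hour = 7.350 hours.

t = 7.350 hours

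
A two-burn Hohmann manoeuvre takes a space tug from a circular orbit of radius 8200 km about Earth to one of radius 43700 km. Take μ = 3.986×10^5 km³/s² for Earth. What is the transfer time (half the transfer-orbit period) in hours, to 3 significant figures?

The Hohmann ellipse has a_t = (r₁ + r₂)/2 = 25950 km.
Transfer time t = π√(a_t³/μ) = π√((25950)³ / 3.986×10^5) = 20800 s.
Converting: 20800 s ÷ 3600 s/hour = 5.78 hours.

t = 5.78 hours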